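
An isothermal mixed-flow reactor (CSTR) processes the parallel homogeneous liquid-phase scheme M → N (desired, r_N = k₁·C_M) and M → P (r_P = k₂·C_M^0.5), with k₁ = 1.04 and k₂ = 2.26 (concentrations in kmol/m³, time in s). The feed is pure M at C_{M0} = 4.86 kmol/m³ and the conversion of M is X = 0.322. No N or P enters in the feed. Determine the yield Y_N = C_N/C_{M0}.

Exit C_M = C_{M0}(1−X) = 4.86×0.678 = 3.295 kmol/m³.
Rates in a CSTR are evaluated at the outlet concentration: r_N = 1.04×3.295 = 3.427, r_P = 2.26×3.295^0.5 = 4.102.
Fraction of consumed M going to N: r_N/(r_N+r_P) = 0.4551.
C_N = 0.4551·C_{M0}·X = 0.4551×4.86×0.322 = 0.712 kmol/m³; Y_N = C_N/C_{M0} = 0.147.

0.147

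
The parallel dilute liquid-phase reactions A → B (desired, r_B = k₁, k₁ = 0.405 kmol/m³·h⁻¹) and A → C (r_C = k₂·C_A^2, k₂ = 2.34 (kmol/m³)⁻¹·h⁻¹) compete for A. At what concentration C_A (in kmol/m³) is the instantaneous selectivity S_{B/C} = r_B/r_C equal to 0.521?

S_{B/C} = (k₁/k₂)·C_A^-2 ⇒ C_A = (S·k₂/k₁)^(-0.5).
= (0.521×2.34/0.405)^(-0.5) = (3.010)^(-0.5) = 0.576 kmol/m³.

0.576 kmol/m³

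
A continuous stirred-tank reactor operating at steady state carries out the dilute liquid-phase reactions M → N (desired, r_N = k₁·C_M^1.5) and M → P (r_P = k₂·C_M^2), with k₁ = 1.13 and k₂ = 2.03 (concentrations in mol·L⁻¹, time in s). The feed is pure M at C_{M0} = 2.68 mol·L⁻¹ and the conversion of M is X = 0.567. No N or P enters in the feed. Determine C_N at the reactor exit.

0.518 mol·L⁻¹

Exit C_M = C_{M0}(1−X) = 2.68×0.433 = 1.160 mol·L⁻¹.
In a CSTR the entire volume is at exit conditions, so r_N = 1.13×1.160^1.5 = 1.413 and r_P = 2.03×1.160^2 = 2.734.
Fraction of consumed M going to N: r_N/(r_N+r_P) = 0.3407.
C_N = 0.3407·C_{M0}·X = 0.3407×2.68×0.567 = 0.518 mol·L⁻¹.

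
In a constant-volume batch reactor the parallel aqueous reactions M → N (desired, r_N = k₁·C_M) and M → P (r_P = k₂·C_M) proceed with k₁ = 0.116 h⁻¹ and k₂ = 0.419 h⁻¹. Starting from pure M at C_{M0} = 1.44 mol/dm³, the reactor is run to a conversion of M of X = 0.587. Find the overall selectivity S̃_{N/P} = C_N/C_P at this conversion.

0.277

C_M = C_{M0}(1−X) = 0.5947 mol/dm³.
Both paths are first order in M, so the instantaneous fraction to N is constant: dC_N/d(−C_M) = k₁/(k₁+k₂) = 0.2168.
C_N = 0.2168·(C_{M0}−C_M) = 0.2168×0.8453 = 0.183 mol/dm³.
C_P = (C_{M0}−C_M)−C_N = 0.6620 mol/dm³; S̃_{N/P} = 0.1833/0.6620 = 0.277.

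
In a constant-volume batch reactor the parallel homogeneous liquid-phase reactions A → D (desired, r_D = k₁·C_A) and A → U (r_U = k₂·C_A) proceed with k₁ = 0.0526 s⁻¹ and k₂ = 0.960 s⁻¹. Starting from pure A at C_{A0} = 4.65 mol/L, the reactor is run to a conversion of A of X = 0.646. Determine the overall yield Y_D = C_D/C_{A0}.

0.0336

C_A = C_{A0}(1−X) = 1.646 mol/L.
Both paths are first order in A, so the instantaneous fraction to D is constant: dC_D/d(−C_A) = k₁/(k₁+k₂) = 0.05195.
C_D = 0.05195·(C_{A0}−C_A) = 0.05195×3.004 = 0.156 mol/L.
Y_D = C_D/C_{A0} = 0.1560/4.65 = 0.0336.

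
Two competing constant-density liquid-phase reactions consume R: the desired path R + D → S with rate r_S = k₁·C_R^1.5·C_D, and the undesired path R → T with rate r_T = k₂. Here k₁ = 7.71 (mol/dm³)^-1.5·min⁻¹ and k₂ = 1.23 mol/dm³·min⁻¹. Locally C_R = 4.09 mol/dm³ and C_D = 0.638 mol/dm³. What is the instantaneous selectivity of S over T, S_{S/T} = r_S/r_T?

S_{S/T} = r_S/r_T = (k₁·C_R^1.5·C_D)/(k₂) = (k₁/k₂)·C_R^1.5·C_D.
= (7.71×4.090^1.5×0.6380) / (1.23) = 40.69/1.230 = 33.1.

33.1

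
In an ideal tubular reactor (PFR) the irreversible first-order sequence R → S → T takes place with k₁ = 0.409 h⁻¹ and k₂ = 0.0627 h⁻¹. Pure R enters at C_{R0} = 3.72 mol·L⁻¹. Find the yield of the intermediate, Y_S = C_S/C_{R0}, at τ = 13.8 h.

0.493

For first-order series with pure R initially, C_S(τ) = k₁C_{R0}/(k₂−k₁)·(e^(−k₁τ) − e^(−k₂τ)).
e^(−k₁τ) = e^(−0.409×13.8) = e^(−5.644) = 0.003538; e^(−k₂τ) = e^(−0.8653) = 0.4209.
C_S = 0.409×3.72/(0.0627−0.409) × (0.003538−0.4209) = (-4.394)×(-0.4174) = 1.834 mol·L⁻¹.
Y_S = C_S/C_{R0} = 1.834/3.72 = 0.493.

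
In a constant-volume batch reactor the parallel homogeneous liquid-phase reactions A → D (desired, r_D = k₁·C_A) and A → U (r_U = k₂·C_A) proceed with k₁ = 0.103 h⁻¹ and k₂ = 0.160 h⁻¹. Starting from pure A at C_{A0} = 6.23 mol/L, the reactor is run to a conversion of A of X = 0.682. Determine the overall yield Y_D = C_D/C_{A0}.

0.267

C_A = C_{A0}(1−X) = 1.981 mol/L.
Both paths are first order in A, so the instantaneous fraction to D is constant: dC_D/d(−C_A) = k₁/(k₁+k₂) = 0.3916.
C_D = 0.3916·(C_{A0}−C_A) = 0.3916×4.249 = 1.66 mol/L.
Y_D = C_D/C_{A0} = 1.664/6.23 = 0.267.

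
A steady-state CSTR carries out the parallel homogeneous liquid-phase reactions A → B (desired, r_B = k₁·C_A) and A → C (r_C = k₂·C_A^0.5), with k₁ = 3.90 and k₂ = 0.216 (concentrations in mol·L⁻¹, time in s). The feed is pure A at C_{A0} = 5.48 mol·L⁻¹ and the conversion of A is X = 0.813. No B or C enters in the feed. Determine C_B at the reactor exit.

4.22 mol·L⁻¹

Exit C_A = C_{A0}(1−X) = 5.48×0.187 = 1.025 mol·L⁻¹.
A CSTR operates uniformly at the exit composition, giving r_B = 3.997 and r_C = 0.2187 (each k·C_A^n at C_A = 1.025).
Fraction of consumed A going to B: r_B/(r_B+r_C) = 0.9481.
C_B = 0.9481·C_{A0}·X = 0.9481×5.48×0.813 = 4.22 mol·L⁻¹.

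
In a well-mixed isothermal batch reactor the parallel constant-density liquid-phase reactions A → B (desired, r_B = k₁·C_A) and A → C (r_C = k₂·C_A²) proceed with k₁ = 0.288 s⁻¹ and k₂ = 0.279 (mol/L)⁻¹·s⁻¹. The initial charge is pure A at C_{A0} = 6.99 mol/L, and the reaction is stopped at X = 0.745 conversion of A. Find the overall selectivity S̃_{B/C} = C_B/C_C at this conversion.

0.262

C_A = C_{A0}(1−X) = 1.782 mol/L.
Along a PFR/batch, dC_B/dC_A = −r_B/(r_B+r_C) = −k₁/(k₁+k₂·C_A).
Integrating from C_{A0} to C_A: C_B = (0.288/0.279)·ln[(0.288+0.279·6.99)/(0.288+0.279·1.78)] = 1.032·ln(2.238/0.7853) = 1.081 mol/L.
C_C = (C_{A0}−C_A)−C_B = 4.126 mol/L; S̃_{B/C} = 1.081/4.126 = 0.262.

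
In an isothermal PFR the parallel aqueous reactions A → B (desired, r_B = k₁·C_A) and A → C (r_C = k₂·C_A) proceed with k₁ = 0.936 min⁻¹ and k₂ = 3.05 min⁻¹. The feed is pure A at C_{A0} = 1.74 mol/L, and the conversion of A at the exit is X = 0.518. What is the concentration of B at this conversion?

0.212 mol/L

C_A = C_{A0}(1−X) = 0.8387 mol/L.
Both paths are first order in A, so the instantaneous fraction to B is constant: dC_B/d(−C_A) = k₁/(k₁+k₂) = 0.2348.
C_B = 0.2348·(C_{A0}−C_A) = 0.2348×0.9013 = 0.212 mol/L.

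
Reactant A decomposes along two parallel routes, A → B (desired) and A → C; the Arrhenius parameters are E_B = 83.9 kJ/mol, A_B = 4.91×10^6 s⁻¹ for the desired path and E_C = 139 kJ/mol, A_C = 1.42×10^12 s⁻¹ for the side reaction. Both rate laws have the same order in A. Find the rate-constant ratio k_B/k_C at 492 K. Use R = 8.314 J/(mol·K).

Since both paths have the same order in A, the concentration cancels and S_{B/C} = k_B/k_C = (A_B/A_C)·exp[(E_C−E_B)/(RT)].
(E_C−E_B)/(RT) = (139−83.9)×10³/(8.314×492) = 55100/4090 = 13.47.
k_B/k_C = (4.91×10^6/1.42×10^12)·exp(13.47) = 3.458×10^-6 × 7.081×10^5 = 2.45.

2.45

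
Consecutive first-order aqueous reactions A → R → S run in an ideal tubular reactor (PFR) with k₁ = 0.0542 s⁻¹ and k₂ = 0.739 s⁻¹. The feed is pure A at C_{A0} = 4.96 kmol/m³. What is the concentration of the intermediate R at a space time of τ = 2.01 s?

Solving the coupled first-order balances gives C_R(τ) = [k₁/(k₂−k₁)]·C_{A0}·(e^(−k₁τ) − e^(−k₂τ)).
e^(−k₁τ) = e^(−0.0542×2.01) = e^(−0.1089) = 0.8968; e^(−k₂τ) = e^(−1.485) = 0.2264.
C_R = 0.0542×4.96/(0.739−0.0542) × (0.8968−0.2264) = 0.3926×0.6704 = 0.2632 kmol/m³.

0.263 kmol/m³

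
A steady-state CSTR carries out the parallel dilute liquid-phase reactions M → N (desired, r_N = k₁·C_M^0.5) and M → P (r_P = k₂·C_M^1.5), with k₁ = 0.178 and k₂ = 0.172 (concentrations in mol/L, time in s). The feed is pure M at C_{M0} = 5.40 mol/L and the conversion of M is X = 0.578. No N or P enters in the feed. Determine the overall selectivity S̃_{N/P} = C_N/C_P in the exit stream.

0.454

Exit C_M = C_{M0}(1−X) = 5.40×0.422 = 2.279 mol/L.
Rates in a CSTR are evaluated at the outlet concentration: r_N = 0.178×2.279^0.5 = 0.2687, r_P = 0.172×2.279^1.5 = 0.5917.
Overall selectivity = C_N/C_P = r_Nτ/(r_Pτ) = r_N/r_P = 0.454.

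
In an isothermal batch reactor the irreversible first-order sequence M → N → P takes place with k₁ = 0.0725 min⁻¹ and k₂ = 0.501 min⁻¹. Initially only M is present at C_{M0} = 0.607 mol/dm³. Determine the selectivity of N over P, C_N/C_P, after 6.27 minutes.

The intermediate concentration in a first-order A→B→C sequence is C_N = k₁C_{M0}(e^(−k₁t) − e^(−k₂t))/(k₂−k₁).
e^(−k₁t) = e^(−0.0725×6.27) = e^(−0.4546) = 0.6347; e^(−k₂t) = e^(−3.141) = 0.04323.
C_N = 0.0725×0.607/(0.501−0.0725) × (0.6347−0.04323) = 0.1027×0.5915 = 0.06075 mol/dm³.
C_M = C_{M0}e^(−k₁t) = 0.3853 mol/dm³, so C_P = C_{M0}−C_M−C_N = 0.1610 mol/dm³; C_N/C_P = 0.377.

0.377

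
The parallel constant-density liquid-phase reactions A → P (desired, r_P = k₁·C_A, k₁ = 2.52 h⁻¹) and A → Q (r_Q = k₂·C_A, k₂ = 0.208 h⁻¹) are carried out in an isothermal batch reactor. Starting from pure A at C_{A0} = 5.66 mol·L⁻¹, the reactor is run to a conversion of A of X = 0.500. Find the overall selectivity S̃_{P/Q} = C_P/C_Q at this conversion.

C_A = C_{A0}(1−X) = 2.830 mol·L⁻¹.
Both paths are first order in A, so the instantaneous fraction to P is constant: dC_P/d(−C_A) = k₁/(k₁+k₂) = 0.9238.
C_P = 0.9238·(C_{A0}−C_A) = 0.9238×2.830 = 2.61 mol·L⁻¹.
C_Q = (C_{A0}−C_A)−C_P = 0.2158 mol·L⁻¹; S̃_{P/Q} = 2.614/0.2158 = 12.1.

12.1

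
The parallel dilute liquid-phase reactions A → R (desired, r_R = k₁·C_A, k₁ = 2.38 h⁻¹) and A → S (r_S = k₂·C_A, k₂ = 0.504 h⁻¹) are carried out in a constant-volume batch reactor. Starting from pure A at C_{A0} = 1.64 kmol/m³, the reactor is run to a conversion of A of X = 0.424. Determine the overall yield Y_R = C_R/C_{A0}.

C_A = C_{A0}(1−X) = 0.9446 kmol/m³.
Both paths are first order in A, so the instantaneous fraction to R is constant: dC_R/d(−C_A) = k₁/(k₁+k₂) = 0.8252.
C_R = 0.8252·(C_{A0}−C_A) = 0.8252×0.6954 = 0.574 kmol/m³.
Y_R = C_R/C_{A0} = 0.5738/1.64 = 0.350.

0.350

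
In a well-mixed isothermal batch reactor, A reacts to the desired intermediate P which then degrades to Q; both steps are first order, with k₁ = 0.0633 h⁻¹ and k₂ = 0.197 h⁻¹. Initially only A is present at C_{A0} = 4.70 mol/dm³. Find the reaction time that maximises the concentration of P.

8.49 h

The intermediate peaks when r₁ = r₂, i.e. k₁e^(−k₁t) = k₂e^(−k₂t), giving t_opt = ln(k₂/k₁)/(k₂−k₁).
= ln(0.197/0.0633)/(0.197−0.0633) = ln(3.112)/0.1337 = 1.135/0.1337 = 8.49 h.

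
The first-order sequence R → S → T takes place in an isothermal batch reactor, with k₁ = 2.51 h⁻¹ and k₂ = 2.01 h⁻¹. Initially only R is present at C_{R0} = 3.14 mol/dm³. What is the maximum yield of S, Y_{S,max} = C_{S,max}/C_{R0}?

0.409

At the optimum, C_{S,max}/C_{R0} = (k₁/k₂)^[k₂/(k₂−k₁)].
= (2.51/2.01)^(2.01/(2.01−2.51)) = (1.249)^(-4.020) = 0.4094.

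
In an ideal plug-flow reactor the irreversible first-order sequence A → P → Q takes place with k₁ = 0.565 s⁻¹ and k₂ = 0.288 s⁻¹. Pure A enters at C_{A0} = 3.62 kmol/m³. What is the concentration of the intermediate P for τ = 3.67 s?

The intermediate concentration in a first-order A→B→C sequence is C_P = k₁C_{A0}(e^(−k₁τ) − e^(−k₂τ))/(k₂−k₁).
e^(−k₁τ) = e^(−0.565×3.67) = e^(−2.074) = 0.1257; e^(−k₂τ) = e^(−1.057) = 0.3475.
C_P = 0.565×3.62/(0.288−0.565) × (0.1257−0.3475) = (-7.384)×(-0.2218) = 1.638 kmol/m³.

1.64 kmol/m³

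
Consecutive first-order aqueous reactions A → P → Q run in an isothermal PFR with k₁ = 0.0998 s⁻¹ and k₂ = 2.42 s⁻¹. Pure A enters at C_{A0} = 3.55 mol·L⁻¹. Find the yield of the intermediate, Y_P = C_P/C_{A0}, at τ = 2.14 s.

The intermediate concentration in a first-order A→B→C sequence is C_P = k₁C_{A0}(e^(−k₁τ) − e^(−k₂τ))/(k₂−k₁).
e^(−k₁τ) = e^(−0.0998×2.14) = e^(−0.2136) = 0.8077; e^(−k₂τ) = e^(−5.179) = 0.005635.
C_P = 0.0998×3.55/(2.42−0.0998) × (0.8077−0.005635) = 0.1527×0.8021 = 0.1225 mol·L⁻¹.
Y_P = C_P/C_{A0} = 0.1225/3.55 = 0.0345.

0.0345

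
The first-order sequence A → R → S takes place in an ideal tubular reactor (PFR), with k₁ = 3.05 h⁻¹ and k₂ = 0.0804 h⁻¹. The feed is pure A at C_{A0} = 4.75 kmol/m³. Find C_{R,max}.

For a first-order series the maximum intermediate yield is C_{R,max}/C_{A0} = (k₁/k₂)^[k₂/(k₂−k₁)].
= (3.05/0.0804)^(0.0804/(0.0804−3.05)) = (37.94)^(-0.02707) = 0.9063.
C_{R,max} = 0.9063×4.75 = 4.30 kmol/m³.

4.30 kmol/m³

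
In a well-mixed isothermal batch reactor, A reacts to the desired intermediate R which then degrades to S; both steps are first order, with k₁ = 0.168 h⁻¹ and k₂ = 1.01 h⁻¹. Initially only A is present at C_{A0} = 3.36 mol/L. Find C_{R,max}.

For a first-order series the maximum intermediate yield is C_{R,max}/C_{A0} = (k₁/k₂)^[k₂/(k₂−k₁)].
= (0.168/1.01)^(1.01/(1.01−0.168)) = (0.1663)^(1.200) = 0.1163.
C_{R,max} = 0.1163×3.36 = 0.391 mol/L.

0.391 mol/L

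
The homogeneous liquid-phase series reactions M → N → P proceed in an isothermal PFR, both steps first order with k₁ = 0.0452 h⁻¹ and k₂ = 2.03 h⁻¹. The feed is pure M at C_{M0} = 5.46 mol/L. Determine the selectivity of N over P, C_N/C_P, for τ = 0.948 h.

0.789

For first-order series with pure M initially, C_N(τ) = k₁C_{M0}/(k₂−k₁)·(e^(−k₁τ) − e^(−k₂τ)).
e^(−k₁τ) = e^(−0.0452×0.948) = e^(−0.04285) = 0.9581; e^(−k₂τ) = e^(−1.924) = 0.1460.
C_N = 0.0452×5.46/(2.03−0.0452) × (0.9581−0.1460) = 0.1243×0.8121 = 0.1010 mol/L.
C_M = C_{M0}e^(−k₁τ) = 5.231 mol/L, so C_P = C_{M0}−C_M−C_N = 0.1280 mol/L; C_N/C_P = 0.789.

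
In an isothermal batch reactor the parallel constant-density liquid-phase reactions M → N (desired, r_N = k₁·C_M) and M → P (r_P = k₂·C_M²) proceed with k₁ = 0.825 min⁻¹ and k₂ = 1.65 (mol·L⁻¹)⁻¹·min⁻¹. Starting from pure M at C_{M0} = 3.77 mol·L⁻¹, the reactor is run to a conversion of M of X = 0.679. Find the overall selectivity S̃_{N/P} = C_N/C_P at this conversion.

C_M = C_{M0}(1−X) = 1.210 mol·L⁻¹.
Along a PFR/batch, dC_N/dC_M = −r_N/(r_N+r_P) = −k₁/(k₁+k₂·C_M).
Integrating from C_{M0} to C_M: C_N = (0.825/1.65)·ln[(0.825+1.65·3.77)/(0.825+1.65·1.21)] = 0.5000·ln(7.045/2.822) = 0.4575 mol·L⁻¹.
C_P = (C_{M0}−C_M)−C_N = 2.102 mol·L⁻¹; S̃_{N/P} = 0.4575/2.102 = 0.218.

0.218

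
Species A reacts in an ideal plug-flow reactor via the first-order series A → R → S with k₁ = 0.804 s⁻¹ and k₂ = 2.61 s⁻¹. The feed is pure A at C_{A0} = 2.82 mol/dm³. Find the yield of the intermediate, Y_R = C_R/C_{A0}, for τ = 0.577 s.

0.181

Solving the coupled first-order balances gives C_R(τ) = [k₁/(k₂−k₁)]·C_{A0}·(e^(−k₁τ) − e^(−k₂τ)).
e^(−k₁τ) = e^(−0.804×0.577) = e^(−0.4639) = 0.6288; e^(−k₂τ) = e^(−1.506) = 0.2218.
C_R = 0.804×2.82/(2.61−0.804) × (0.6288−0.2218) = 1.255×0.4070 = 0.5110 mol/dm³.
Y_R = C_R/C_{A0} = 0.5110/2.82 = 0.181.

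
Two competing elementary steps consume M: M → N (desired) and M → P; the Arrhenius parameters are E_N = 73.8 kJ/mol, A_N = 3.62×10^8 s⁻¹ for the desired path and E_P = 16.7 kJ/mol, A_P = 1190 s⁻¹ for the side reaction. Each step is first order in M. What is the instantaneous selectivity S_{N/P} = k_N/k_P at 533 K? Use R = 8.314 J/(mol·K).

Since both paths have the same order in M, the concentration cancels and S_{N/P} = k_N/k_P = (A_N/A_P)·exp[(E_P−E_N)/(RT)].
(E_P−E_N)/(RT) = (16.7−73.8)×10³/(8.314×533) = -57100/4431 = -12.89.
k_N/k_P = (3.62×10^8/1190)·exp(-12.89) = 3.042×10^5 × 2.535×10^-6 = 0.771.
Since E_N > E_P, raising the temperature improves selectivity toward N.

0.771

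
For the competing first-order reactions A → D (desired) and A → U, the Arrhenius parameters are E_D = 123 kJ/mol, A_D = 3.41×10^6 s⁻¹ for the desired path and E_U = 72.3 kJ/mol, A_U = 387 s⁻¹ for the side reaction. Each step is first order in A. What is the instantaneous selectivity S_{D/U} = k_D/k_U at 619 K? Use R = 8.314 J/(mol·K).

Since both paths have the same order in A, the concentration cancels and S_{D/U} = k_D/k_U = (A_D/A_U)·exp[(E_U−E_D)/(RT)].
(E_U−E_D)/(RT) = (72.3−123)×10³/(8.314×619) = -50700/5146 = -9.852.
k_D/k_U = (3.41×10^6/387)·exp(-9.852) = 8811 × 5.266×10^-5 = 0.464.

0.464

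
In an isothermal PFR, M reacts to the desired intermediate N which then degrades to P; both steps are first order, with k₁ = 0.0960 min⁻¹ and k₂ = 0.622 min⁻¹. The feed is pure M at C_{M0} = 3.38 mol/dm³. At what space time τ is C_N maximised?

For first-order series the maximum of C_N occurs at τ_opt = ln(k₂/k₁)/(k₂−k₁).
= ln(0.622/0.0960)/(0.622−0.0960) = ln(6.479)/0.5260 = 1.869/0.5260 = 3.55 min.

3.55 min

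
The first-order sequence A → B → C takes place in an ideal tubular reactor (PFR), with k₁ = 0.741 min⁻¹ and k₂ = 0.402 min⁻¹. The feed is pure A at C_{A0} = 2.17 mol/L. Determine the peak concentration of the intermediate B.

1.05 mol/L

At the optimum, C_{B,max}/C_{A0} = (k₁/k₂)^[k₂/(k₂−k₁)].
= (0.741/0.402)^(0.402/(0.402−0.741)) = (1.843)^(-1.186) = 0.4842.
C_{B,max} = 0.4842×2.17 = 1.05 mol/L.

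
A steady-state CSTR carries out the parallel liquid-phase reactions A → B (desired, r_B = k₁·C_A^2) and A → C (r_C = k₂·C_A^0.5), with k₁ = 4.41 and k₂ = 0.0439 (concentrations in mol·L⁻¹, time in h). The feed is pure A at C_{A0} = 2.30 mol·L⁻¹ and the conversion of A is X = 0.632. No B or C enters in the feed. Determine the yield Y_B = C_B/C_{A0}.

0.624

Exit C_A = C_{A0}(1−X) = 2.30×0.368 = 0.8464 mol·L⁻¹.
In a CSTR the entire volume is at exit conditions, so r_B = 4.41×0.8464^2 = 3.159 and r_C = 0.0439×0.8464^0.5 = 0.04039.
Fraction of consumed A going to B: r_B/(r_B+r_C) = 0.9874.
C_B = 0.9874·C_{A0}·X = 0.9874×2.30×0.632 = 1.44 mol·L⁻¹; Y_B = C_B/C_{A0} = 0.624.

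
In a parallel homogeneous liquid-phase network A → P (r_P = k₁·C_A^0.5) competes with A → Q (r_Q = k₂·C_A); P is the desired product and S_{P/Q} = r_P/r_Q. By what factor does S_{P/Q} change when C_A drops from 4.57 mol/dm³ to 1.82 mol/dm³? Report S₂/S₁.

S_{P/Q} = (k₁/k₂)·C_A^-0.5, so S₂/S₁ = (C_{A,2}/C_{A,1})^-0.5.
= (1.82/4.57)^(-0.5) = (0.3982)^(-0.5) = 1.58.

1.58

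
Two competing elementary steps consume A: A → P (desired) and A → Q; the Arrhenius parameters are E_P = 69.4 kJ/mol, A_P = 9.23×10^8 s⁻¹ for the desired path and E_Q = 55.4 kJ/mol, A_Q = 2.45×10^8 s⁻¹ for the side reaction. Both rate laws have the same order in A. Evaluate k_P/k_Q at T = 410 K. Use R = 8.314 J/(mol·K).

k_P/k_Q = (A_P/A_Q)·exp[−(E_P−E_Q)/(RT)] = (A_P/A_Q)·exp[(E_Q−E_P)/(RT)].
(E_Q−E_P)/(RT) = (55.4−69.4)×10³/(8.314×410) = -14000/3409 = -4.107.
k_P/k_Q = (9.23×10^8/2.45×10^8)·exp(-4.107) = 3.767 × 0.01646 = 0.0620.

0.0620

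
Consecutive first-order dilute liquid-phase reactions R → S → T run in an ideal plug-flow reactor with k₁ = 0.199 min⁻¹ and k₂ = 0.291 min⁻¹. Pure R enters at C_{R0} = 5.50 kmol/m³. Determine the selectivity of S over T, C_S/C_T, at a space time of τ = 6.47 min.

The intermediate concentration in a first-order A→B→C sequence is C_S = k₁C_{R0}(e^(−k₁τ) − e^(−k₂τ))/(k₂−k₁).
e^(−k₁τ) = e^(−0.199×6.47) = e^(−1.288) = 0.2760; e^(−k₂τ) = e^(−1.883) = 0.1522.
C_S = 0.199×5.50/(0.291−0.199) × (0.2760−0.1522) = 11.90×0.1238 = 1.473 kmol/m³.
C_R = C_{R0}e^(−k₁τ) = 1.518 kmol/m³, so C_T = C_{R0}−C_R−C_S = 2.510 kmol/m³; C_S/C_T = 0.587.

0.587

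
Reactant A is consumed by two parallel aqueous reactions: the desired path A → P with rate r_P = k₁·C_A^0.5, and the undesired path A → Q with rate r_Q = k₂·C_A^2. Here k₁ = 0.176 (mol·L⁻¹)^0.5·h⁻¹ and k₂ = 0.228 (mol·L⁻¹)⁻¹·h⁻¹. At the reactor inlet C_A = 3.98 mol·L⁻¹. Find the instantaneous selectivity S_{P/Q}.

0.0972

S_{P/Q} = r_P/r_Q = (k₁·C_A^0.5)/(k₂·C_A^2) = (k₁/k₂)·C_A^-1.5.
= (0.176×3.980^0.5) / (0.228×3.980^2) = 0.3511/3.612 = 0.0972.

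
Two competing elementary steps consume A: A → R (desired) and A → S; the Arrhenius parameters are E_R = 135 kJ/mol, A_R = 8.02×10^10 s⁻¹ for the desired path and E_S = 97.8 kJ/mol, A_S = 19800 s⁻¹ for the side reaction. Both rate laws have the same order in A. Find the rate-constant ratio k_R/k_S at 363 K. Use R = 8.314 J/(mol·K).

18.0

With equal orders, S_{R/S} = k_R/k_S = (A_R/A_S)·exp[(E_S−E_R)/(RT)].
(E_S−E_R)/(RT) = (97.8−135)×10³/(8.314×363) = -37200/3018 = -12.33.
k_R/k_S = (8.02×10^10/19800)·exp(-12.33) = 4.051×10^6 × 4.434×10^-6 = 18.0.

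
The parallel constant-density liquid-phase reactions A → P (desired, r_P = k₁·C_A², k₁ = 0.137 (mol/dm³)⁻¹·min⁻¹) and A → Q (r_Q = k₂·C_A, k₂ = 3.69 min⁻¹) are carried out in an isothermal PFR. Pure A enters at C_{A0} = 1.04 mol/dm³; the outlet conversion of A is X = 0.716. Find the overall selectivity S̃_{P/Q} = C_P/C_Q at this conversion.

0.0247

C_A = C_{A0}(1−X) = 0.2954 mol/dm³.
Along a PFR/batch, dC_Q/dC_A = −r_Q/(r_P+r_Q) = −k₂/(k₂+k₁·C_A).
Integrating from C_{A0} to C_A: C_Q = (3.69/0.137)·ln[(3.69+0.137·1.04)/(3.69+0.137·0.295)] = 26.93·ln(3.832/3.730) = 0.7267 mol/dm³.
Then C_P = (C_{A0}−C_A) − C_Q = 0.7446 − 0.7267 = 0.01797 mol/dm³.
S̃_{P/Q} = C_P/C_Q = 0.01797/0.7267 = 0.0247.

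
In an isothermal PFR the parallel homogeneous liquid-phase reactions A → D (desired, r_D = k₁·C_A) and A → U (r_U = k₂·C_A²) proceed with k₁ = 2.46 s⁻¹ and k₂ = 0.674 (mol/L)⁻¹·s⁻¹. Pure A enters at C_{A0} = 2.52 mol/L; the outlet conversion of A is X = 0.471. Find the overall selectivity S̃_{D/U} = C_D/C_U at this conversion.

C_A = C_{A0}(1−X) = 1.333 mol/L.
Along a PFR/batch, dC_D/dC_A = −r_D/(r_D+r_U) = −k₁/(k₁+k₂·C_A).
Integrating from C_{A0} to C_A: C_D = (2.46/0.674)·ln[(2.46+0.674·2.52)/(2.46+0.674·1.33)] = 3.650·ln(4.158/3.358) = 0.7798 mol/L.
C_U = (C_{A0}−C_A)−C_D = 0.4071 mol/L; S̃_{D/U} = 0.7798/0.4071 = 1.92.

1.92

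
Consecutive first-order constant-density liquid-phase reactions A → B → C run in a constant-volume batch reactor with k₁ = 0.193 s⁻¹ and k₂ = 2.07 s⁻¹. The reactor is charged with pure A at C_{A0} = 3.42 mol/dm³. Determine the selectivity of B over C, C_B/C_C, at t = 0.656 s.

The intermediate concentration in a first-order A→B→C sequence is C_B = k₁C_{A0}(e^(−k₁t) − e^(−k₂t))/(k₂−k₁).
e^(−k₁t) = e^(−0.193×0.656) = e^(−0.1266) = 0.8811; e^(−k₂t) = e^(−1.358) = 0.2572.
C_B = 0.193×3.42/(2.07−0.193) × (0.8811−0.2572) = 0.3517×0.6239 = 0.2194 mol/dm³.
C_A = C_{A0}e^(−k₁t) = 3.013 mol/dm³, so C_C = C_{A0}−C_A−C_B = 0.1873 mol/dm³; C_B/C_C = 1.17.

1.17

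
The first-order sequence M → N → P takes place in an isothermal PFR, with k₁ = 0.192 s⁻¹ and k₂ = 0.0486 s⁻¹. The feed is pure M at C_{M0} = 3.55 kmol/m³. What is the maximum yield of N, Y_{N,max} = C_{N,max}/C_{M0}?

Evaluating C_N at τ_opt = ln(k₂/k₁)/(k₂−k₁) gives C_{N,max}/C_{M0} = (k₁/k₂)^[k₂/(k₂−k₁)].
= (0.192/0.0486)^(0.0486/(0.0486−0.192)) = (3.951)^(-0.3389) = 0.6277.

0.628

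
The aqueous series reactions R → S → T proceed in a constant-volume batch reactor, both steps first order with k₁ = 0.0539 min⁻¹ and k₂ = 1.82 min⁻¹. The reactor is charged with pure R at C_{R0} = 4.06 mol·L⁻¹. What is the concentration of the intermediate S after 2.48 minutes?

0.107 mol·L⁻¹

Solving the coupled first-order balances gives C_S(t) = [k₁/(k₂−k₁)]·C_{R0}·(e^(−k₁t) − e^(−k₂t)).
e^(−k₁t) = e^(−0.0539×2.48) = e^(−0.1337) = 0.8749; e^(−k₂t) = e^(−4.514) = 0.01096.
C_S = 0.0539×4.06/(1.82−0.0539) × (0.8749−0.01096) = 0.1239×0.8639 = 0.1070 mol·L⁻¹.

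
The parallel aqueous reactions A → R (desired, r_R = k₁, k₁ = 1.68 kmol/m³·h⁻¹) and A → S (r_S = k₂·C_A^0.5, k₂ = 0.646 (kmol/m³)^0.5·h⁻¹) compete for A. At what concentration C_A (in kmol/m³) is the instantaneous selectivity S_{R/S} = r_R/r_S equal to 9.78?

0.0707 kmol/m³

S_{R/S} = (k₁/k₂)·C_A^-0.5 ⇒ C_A = (S·k₂/k₁)^(-2).
= (9.78×0.646/1.68)^(-2) = (3.761)^(-2) = 0.0707 kmol/m³.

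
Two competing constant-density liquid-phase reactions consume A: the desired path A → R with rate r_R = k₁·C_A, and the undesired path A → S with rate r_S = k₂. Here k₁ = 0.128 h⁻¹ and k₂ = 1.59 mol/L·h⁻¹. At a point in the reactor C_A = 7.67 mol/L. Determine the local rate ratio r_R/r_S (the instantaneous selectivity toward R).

S_{R/S} = r_R/r_S = (k₁·C_A)/(k₂) = (k₁/k₂)·C_A.
= (0.128×7.670) / (1.59) = 0.9818/1.590 = 0.617.
Since the desired path is higher order in A, keeping C_A high (PFR or concentrated feed) favours R.

0.617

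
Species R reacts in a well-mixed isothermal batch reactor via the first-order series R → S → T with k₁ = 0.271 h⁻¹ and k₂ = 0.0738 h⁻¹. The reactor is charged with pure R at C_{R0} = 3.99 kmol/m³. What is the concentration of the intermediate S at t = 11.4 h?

The intermediate concentration in a first-order A→B→C sequence is C_S = k₁C_{R0}(e^(−k₁t) − e^(−k₂t))/(k₂−k₁).
e^(−k₁t) = e^(−0.271×11.4) = e^(−3.089) = 0.04553; e^(−k₂t) = e^(−0.8413) = 0.4311.
C_S = 0.271×3.99/(0.0738−0.271) × (0.04553−0.4311) = (-5.483)×(-0.3856) = 2.114 kmol/m³.

2.11 kmol/m³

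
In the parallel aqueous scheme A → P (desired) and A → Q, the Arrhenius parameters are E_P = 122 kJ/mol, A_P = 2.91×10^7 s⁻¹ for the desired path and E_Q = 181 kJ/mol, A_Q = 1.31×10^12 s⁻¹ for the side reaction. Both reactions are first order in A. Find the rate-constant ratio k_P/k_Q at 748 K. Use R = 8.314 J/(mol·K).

k_P/k_Q = (A_P/A_Q)·exp[−(E_P−E_Q)/(RT)] = (A_P/A_Q)·exp[(E_Q−E_P)/(RT)].
(E_Q−E_P)/(RT) = (181−122)×10³/(8.314×748) = 59000/6219 = 9.487.
k_P/k_Q = (2.91×10^7/1.31×10^12)·exp(9.487) = 2.221×10^-5 × 13190 = 0.293.

0.293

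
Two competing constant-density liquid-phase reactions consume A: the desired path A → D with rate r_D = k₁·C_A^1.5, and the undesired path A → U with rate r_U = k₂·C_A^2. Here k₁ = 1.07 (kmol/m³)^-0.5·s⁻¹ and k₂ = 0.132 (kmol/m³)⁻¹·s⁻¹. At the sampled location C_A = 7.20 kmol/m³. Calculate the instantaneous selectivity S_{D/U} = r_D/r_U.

3.02

S_{D/U} = r_D/r_U = (k₁·C_A^1.5)/(k₂·C_A^2) = (k₁/k₂)·C_A^-0.5.
= (1.07×7.200^1.5) / (0.132×7.200^2) = 20.67/6.843 = 3.02.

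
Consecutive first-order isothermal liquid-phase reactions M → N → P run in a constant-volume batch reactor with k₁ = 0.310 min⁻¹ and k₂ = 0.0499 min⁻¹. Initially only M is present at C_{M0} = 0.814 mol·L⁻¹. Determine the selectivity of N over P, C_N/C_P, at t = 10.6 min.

2.16

Solving the coupled first-order balances gives C_N(t) = [k₁/(k₂−k₁)]·C_{M0}·(e^(−k₁t) − e^(−k₂t)).
e^(−k₁t) = e^(−0.310×10.6) = e^(−3.286) = 0.03740; e^(−k₂t) = e^(−0.5289) = 0.5892.
C_N = 0.310×0.814/(0.0499−0.310) × (0.03740−0.5892) = (-0.9702)×(-0.5518) = 0.5354 mol·L⁻¹.
C_M = C_{M0}e^(−k₁t) = 0.03045 mol·L⁻¹, so C_P = C_{M0}−C_M−C_N = 0.2482 mol·L⁻¹; C_N/C_P = 2.16.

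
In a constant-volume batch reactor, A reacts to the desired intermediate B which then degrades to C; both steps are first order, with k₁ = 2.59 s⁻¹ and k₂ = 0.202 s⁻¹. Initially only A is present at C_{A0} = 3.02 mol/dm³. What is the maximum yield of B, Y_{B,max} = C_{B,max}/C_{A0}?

Evaluating C_B at t_opt = ln(k₂/k₁)/(k₂−k₁) gives C_{B,max}/C_{A0} = (k₁/k₂)^[k₂/(k₂−k₁)].
= (2.59/0.202)^(0.202/(0.202−2.59)) = (12.82)^(-0.08459) = 0.8059.

0.806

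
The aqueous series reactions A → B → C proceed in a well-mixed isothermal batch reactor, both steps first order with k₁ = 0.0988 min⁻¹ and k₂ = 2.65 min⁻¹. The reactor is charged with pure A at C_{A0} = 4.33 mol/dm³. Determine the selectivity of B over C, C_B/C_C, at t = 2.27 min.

Solving the coupled first-order balances gives C_B(t) = [k₁/(k₂−k₁)]·C_{A0}·(e^(−k₁t) − e^(−k₂t)).
e^(−k₁t) = e^(−0.0988×2.27) = e^(−0.2243) = 0.7991; e^(−k₂t) = e^(−6.015) = 0.002441.
C_B = 0.0988×4.33/(2.65−0.0988) × (0.7991−0.002441) = 0.1677×0.7967 = 0.1336 mol/dm³.
C_A = C_{A0}e^(−k₁t) = 3.460 mol/dm³, so C_C = C_{A0}−C_A−C_B = 0.7363 mol/dm³; C_B/C_C = 0.181.

0.181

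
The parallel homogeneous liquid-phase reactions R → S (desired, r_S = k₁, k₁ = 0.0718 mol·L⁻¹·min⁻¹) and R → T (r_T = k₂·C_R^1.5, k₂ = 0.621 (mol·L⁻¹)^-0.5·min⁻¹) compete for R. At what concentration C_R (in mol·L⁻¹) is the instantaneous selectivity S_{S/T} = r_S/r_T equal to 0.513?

0.370 mol·L⁻¹

S_{S/T} = (k₁/k₂)·C_R^-1.5 ⇒ C_R = (S·k₂/k₁)^(1/(-1.5)).
= (0.513×0.621/0.0718)^(-0.6667) = (4.437)^(-0.6667) = 0.370 mol·L⁻¹.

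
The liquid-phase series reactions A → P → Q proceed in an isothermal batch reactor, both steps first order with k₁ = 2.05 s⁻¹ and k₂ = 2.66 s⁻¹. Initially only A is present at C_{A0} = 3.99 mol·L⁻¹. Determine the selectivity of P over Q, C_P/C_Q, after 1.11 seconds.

0.234

For first-order series with pure A initially, C_P(t) = k₁C_{A0}/(k₂−k₁)·(e^(−k₁t) − e^(−k₂t)).
e^(−k₁t) = e^(−2.05×1.11) = e^(−2.276) = 0.1027; e^(−k₂t) = e^(−2.953) = 0.05220.
C_P = 2.05×3.99/(2.66−2.05) × (0.1027−0.05220) = 13.41×0.05054 = 0.6777 mol·L⁻¹.
C_A = C_{A0}e^(−k₁t) = 0.4100 mol·L⁻¹, so C_Q = C_{A0}−C_A−C_P = 2.902 mol·L⁻¹; C_P/C_Q = 0.234.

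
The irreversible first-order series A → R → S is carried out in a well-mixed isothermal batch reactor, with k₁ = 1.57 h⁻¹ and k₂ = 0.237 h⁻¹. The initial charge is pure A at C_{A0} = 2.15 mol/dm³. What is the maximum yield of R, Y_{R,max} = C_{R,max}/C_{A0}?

0.715

At the optimum, C_{R,max}/C_{A0} = (k₁/k₂)^[k₂/(k₂−k₁)].
= (1.57/0.237)^(0.237/(0.237−1.57)) = (6.624)^(-0.1778) = 0.7145.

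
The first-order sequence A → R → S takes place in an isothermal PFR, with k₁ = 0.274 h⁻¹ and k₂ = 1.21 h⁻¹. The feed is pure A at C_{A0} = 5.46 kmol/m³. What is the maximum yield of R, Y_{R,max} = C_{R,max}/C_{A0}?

At the optimum, C_{R,max}/C_{A0} = (k₁/k₂)^[k₂/(k₂−k₁)].
= (0.274/1.21)^(1.21/(1.21−0.274)) = (0.2264)^(1.293) = 0.1466.

0.147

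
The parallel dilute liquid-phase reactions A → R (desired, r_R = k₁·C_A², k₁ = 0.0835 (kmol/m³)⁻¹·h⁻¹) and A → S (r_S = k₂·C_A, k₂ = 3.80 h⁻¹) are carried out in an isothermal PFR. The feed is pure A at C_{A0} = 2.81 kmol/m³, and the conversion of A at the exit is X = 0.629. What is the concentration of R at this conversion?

C_A = C_{A0}(1−X) = 1.043 kmol/m³.
Along a PFR/batch, dC_S/dC_A = −r_S/(r_R+r_S) = −k₂/(k₂+k₁·C_A).
Integrating from C_{A0} to C_A: C_S = (3.80/0.0835)·ln[(3.80+0.0835·2.81)/(3.80+0.0835·1.04)] = 45.51·ln(4.035/3.887) = 1.696 kmol/m³.
Then C_R = (C_{A0}−C_A) − C_S = 1.767 − 1.696 = 0.07158 kmol/m³.

0.0716 kmol/m³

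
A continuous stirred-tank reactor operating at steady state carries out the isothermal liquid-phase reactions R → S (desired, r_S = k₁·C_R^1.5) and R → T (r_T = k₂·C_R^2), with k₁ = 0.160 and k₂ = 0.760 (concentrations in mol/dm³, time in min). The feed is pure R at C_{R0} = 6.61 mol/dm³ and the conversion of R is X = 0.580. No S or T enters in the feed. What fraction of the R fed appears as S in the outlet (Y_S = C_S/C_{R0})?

0.0651

Exit C_R = C_{R0}(1−X) = 6.61×0.420 = 2.776 mol/dm³.
Rates in a CSTR are evaluated at the outlet concentration: r_S = 0.160×2.776^1.5 = 0.7401, r_T = 0.760×2.776^2 = 5.858.
Fraction of consumed R going to S: r_S/(r_S+r_T) = 0.1122.
C_S = 0.1122·C_{R0}·X = 0.1122×6.61×0.580 = 0.430 mol/dm³; Y_S = C_S/C_{R0} = 0.0651.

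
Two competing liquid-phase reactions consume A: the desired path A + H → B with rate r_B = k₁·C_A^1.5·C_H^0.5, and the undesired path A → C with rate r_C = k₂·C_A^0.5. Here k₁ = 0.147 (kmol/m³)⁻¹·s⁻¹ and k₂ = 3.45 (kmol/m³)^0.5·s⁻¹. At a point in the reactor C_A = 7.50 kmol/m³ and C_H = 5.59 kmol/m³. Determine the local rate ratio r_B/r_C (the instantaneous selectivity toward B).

0.756

S_{B/C} = r_B/r_C = (k₁·C_A^1.5·C_H^0.5)/(k₂·C_A^0.5) = (k₁/k₂)·C_A·C_H^0.5.
= (0.147×7.500^1.5×5.590^0.5) / (3.45×7.500^0.5) = 7.139/9.448 = 0.756.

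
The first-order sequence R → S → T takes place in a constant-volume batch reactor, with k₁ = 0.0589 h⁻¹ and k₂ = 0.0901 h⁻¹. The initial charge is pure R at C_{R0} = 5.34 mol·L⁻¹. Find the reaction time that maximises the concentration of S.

13.6 h

For first-order series the maximum of C_S occurs at t_opt = ln(k₂/k₁)/(k₂−k₁).
= ln(0.0901/0.0589)/(0.0901−0.0589) = ln(1.530)/0.03120 = 0.4251/0.03120 = 13.6 h.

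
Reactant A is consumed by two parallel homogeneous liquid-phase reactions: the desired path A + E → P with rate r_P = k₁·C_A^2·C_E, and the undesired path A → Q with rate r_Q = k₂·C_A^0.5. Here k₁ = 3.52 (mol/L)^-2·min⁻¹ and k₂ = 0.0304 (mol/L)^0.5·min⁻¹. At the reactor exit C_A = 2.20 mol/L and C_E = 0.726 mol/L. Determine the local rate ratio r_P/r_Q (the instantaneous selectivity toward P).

S_{P/Q} = r_P/r_Q = (k₁·C_A^2·C_E)/(k₂·C_A^0.5) = (k₁/k₂)·C_A^1.5·C_E.
= (3.52×2.200^2×0.7260) / (0.0304×2.200^0.5) = 12.37/0.04509 = 274.

274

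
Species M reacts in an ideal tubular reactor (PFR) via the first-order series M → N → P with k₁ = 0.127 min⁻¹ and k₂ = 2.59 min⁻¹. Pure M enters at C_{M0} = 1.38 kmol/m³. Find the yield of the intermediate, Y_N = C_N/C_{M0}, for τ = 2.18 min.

Solving the coupled first-order balances gives C_N(τ) = [k₁/(k₂−k₁)]·C_{M0}·(e^(−k₁τ) − e^(−k₂τ)).
e^(−k₁τ) = e^(−0.127×2.18) = e^(−0.2769) = 0.7582; e^(−k₂τ) = e^(−5.646) = 0.003531.
C_N = 0.127×1.38/(2.59−0.127) × (0.7582−0.003531) = 0.07116×0.7546 = 0.05370 kmol/m³.
Y_N = C_N/C_{M0} = 0.05370/1.38 = 0.0389.

0.0389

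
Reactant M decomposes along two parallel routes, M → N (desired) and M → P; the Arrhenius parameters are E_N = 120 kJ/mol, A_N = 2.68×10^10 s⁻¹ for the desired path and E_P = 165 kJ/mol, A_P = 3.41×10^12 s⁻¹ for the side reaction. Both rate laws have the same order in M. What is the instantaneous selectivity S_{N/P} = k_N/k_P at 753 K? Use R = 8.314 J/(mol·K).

Since both paths have the same order in M, the concentration cancels and S_{N/P} = k_N/k_P = (A_N/A_P)·exp[(E_P−E_N)/(RT)].
(E_P−E_N)/(RT) = (165−120)×10³/(8.314×753) = 45000/6260 = 7.188.
k_N/k_P = (2.68×10^10/3.41×10^12)·exp(7.188) = 0.007859 × 1323 = 10.4.

10.4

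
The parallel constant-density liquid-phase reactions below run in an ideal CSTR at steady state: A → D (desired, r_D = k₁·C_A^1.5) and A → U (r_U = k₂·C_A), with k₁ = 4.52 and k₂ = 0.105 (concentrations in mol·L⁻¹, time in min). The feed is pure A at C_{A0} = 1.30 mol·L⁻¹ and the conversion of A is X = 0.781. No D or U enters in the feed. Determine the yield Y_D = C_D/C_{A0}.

0.748

Exit C_A = C_{A0}(1−X) = 1.30×0.219 = 0.2847 mol·L⁻¹.
A CSTR operates uniformly at the exit composition, giving r_D = 0.6866 and r_U = 0.02989 (each k·C_A^n at C_A = 0.2847).
Fraction of consumed A going to D: r_D/(r_D+r_U) = 0.9583.
C_D = 0.9583·C_{A0}·X = 0.9583×1.30×0.781 = 0.973 mol·L⁻¹; Y_D = C_D/C_{A0} = 0.748.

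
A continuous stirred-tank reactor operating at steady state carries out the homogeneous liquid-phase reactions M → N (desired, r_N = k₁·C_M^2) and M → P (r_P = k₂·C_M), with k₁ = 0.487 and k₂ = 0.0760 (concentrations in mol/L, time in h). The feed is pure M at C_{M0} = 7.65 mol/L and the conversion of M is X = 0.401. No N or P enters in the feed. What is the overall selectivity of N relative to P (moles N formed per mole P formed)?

Exit C_M = C_{M0}(1−X) = 7.65×0.599 = 4.582 mol/L.
A CSTR operates uniformly at the exit composition, giving r_N = 10.23 and r_P = 0.3483 (each k·C_M^n at C_M = 4.582).
Overall selectivity = C_N/C_P = r_Nτ/(r_Pτ) = r_N/r_P = 29.4.

29.4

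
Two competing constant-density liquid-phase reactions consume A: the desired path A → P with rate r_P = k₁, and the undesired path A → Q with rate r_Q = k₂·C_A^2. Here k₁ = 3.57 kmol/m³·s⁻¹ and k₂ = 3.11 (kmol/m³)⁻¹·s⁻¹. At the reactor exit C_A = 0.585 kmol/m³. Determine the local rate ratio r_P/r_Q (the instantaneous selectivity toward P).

S_{P/Q} = r_P/r_Q = (k₁)/(k₂·C_A^2) = (k₁/k₂)·C_A^-2.
= (3.57) / (3.11×0.5850^2) = 3.570/1.064 = 3.35.
The undesired path is higher order in A, so low C_A (CSTR or dilute feed) favours P.

3.35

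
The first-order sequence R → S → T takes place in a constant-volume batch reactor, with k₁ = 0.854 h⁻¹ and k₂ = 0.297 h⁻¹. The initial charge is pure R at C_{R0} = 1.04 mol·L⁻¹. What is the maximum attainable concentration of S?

At the optimum, C_{S,max}/C_{R0} = (k₁/k₂)^[k₂/(k₂−k₁)].
= (0.854/0.297)^(0.297/(0.297−0.854)) = (2.875)^(-0.5332) = 0.5694.
C_{S,max} = 0.5694×1.04 = 0.592 mol·L⁻¹.

0.592 mol·L⁻¹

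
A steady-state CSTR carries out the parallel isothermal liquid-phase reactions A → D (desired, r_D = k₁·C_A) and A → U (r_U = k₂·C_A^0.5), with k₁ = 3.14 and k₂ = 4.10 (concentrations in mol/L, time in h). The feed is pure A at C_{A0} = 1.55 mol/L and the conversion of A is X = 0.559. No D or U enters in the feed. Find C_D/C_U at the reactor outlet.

0.633

Exit C_A = C_{A0}(1−X) = 1.55×0.441 = 0.6835 mol/L.
Rates in a CSTR are evaluated at the outlet concentration: r_D = 3.14×0.6835 = 2.146, r_U = 4.10×0.6835^0.5 = 3.390.
Overall selectivity = C_D/C_U = r_Dτ/(r_Uτ) = r_D/r_U = 0.633.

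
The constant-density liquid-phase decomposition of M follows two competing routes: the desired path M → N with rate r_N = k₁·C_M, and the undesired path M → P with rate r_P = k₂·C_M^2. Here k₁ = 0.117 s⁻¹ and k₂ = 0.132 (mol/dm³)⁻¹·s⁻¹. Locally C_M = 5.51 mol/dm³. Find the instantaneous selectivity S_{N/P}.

S_{N/P} = r_N/r_P = (k₁·C_M)/(k₂·C_M^2) = (k₁/k₂)·C_M⁻¹.
= (0.117×5.510) / (0.132×5.510^2) = 0.6447/4.008 = 0.161.

0.161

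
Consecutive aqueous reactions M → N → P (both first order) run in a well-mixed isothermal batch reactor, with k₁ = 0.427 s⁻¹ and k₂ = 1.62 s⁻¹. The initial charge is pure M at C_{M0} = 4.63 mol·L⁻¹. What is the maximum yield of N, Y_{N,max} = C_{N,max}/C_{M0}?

Evaluating C_N at t_opt = ln(k₂/k₁)/(k₂−k₁) gives C_{N,max}/C_{M0} = (k₁/k₂)^[k₂/(k₂−k₁)].
= (0.427/1.62)^(1.62/(1.62−0.427)) = (0.2636)^(1.358) = 0.1635.

0.164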